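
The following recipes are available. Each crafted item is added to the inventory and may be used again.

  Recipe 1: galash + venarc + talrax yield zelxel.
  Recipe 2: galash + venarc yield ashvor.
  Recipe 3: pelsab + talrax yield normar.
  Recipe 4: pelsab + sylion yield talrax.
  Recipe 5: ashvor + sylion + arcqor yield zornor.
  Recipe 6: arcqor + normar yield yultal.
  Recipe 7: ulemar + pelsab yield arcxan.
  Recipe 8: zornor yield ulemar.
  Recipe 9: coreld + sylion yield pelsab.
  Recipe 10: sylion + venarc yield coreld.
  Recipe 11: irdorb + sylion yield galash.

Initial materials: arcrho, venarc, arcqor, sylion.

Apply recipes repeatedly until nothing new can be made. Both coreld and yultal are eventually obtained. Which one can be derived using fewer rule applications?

coreld: Using Recipe 10, sylion and venarc make coreld. [1 rule application]
yultal: sylion + venarc → coreld (Recipe 10). coreld + sylion → pelsab (Recipe 9). Using Recipe 4, pelsab and sylion make talrax. pelsab + talrax → normar (Recipe 3). Using Recipe 6, arcqor and normar make yultal. [5 rule applications]
coreld needs fewer.

coreld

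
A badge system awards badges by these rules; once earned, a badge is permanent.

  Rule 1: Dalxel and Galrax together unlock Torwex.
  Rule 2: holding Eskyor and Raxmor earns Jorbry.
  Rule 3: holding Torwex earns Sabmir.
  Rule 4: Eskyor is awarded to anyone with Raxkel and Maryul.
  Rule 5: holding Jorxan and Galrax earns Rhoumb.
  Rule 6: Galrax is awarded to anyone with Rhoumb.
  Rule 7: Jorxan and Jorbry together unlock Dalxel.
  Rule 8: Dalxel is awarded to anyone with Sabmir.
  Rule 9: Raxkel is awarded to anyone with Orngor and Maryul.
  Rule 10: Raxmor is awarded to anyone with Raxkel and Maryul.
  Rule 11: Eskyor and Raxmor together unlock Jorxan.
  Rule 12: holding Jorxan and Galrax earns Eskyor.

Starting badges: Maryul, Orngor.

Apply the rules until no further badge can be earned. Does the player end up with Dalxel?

Yes

With Orngor and Maryul, Raxkel is earned (Rule 9).
With Raxkel and Maryul, Eskyor is earned (Rule 4).
With Raxkel and Maryul, Raxmor is earned (Rule 10).
With Eskyor and Raxmor, Jorxan is earned (Rule 11).
With Eskyor and Raxmor, Jorbry is earned (Rule 2).
With Jorxan and Jorbry, Dalxel is earned (Rule 7).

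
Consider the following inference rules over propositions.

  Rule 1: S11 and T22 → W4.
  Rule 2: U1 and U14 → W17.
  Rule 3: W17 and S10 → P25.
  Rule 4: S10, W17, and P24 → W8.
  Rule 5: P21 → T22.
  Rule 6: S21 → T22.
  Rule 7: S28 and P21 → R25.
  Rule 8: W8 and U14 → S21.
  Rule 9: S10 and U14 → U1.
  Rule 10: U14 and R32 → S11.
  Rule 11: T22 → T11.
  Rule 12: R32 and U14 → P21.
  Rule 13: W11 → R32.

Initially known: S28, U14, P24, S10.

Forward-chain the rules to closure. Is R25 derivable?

R25 would need S28 and P21 (Rule 7), but P21 is never established.

No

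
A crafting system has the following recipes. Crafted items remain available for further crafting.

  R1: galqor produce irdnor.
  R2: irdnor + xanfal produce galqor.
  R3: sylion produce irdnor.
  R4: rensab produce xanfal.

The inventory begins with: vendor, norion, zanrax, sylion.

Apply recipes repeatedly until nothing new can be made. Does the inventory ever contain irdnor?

Yes

sylion → irdnor (R3).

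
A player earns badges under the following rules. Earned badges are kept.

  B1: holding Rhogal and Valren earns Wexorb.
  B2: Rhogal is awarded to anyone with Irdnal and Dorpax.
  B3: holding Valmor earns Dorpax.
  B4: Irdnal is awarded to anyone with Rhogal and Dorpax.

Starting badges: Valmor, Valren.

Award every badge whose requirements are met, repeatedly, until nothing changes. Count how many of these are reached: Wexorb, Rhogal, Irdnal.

0

Wexorb would need Rhogal and Valren (B1), but Rhogal is never earned.
Rhogal would need Irdnal and Dorpax (B2), but Irdnal is never earned.
Irdnal would need Rhogal and Dorpax (B4), but Rhogal is never earned.
None of the 3 are reached.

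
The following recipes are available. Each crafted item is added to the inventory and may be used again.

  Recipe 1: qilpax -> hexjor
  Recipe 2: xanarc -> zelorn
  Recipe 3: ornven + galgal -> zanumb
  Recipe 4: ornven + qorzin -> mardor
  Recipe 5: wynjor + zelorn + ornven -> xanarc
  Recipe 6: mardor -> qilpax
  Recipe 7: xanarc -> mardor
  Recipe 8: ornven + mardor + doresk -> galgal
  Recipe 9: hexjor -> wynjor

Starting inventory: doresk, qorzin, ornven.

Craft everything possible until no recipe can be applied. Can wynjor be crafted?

Yes

Using Recipe 4, ornven and qorzin make mardor.
Using Recipe 6, mardor makes qilpax.
Using Recipe 1, qilpax makes hexjor.
Using Recipe 9, hexjor makes wynjor.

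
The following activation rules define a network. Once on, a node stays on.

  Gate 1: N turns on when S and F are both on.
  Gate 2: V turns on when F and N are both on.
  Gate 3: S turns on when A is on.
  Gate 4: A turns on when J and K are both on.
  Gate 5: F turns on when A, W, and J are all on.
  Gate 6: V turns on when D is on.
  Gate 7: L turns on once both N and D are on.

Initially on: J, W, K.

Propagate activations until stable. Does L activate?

No

L would need N and D (Gate 7), but D never turns on.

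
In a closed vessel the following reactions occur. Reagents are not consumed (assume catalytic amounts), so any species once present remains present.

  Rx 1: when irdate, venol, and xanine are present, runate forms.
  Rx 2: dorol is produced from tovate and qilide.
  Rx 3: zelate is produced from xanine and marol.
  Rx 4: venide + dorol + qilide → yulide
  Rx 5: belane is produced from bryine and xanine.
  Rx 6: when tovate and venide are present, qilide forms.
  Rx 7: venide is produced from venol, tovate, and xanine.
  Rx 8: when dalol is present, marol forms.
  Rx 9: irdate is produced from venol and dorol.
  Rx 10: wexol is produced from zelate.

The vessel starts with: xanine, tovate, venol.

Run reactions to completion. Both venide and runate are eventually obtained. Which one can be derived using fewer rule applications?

venide: venol, tovate, and xanine present → venide forms (Rx 7). [1 rule application]
runate: venol, tovate, and xanine present → venide forms (Rx 7). tovate and venide present → qilide forms (Rx 6). tovate and qilide present → dorol forms (Rx 2). venol and dorol present → irdate forms (Rx 9). irdate, venol, and xanine present → runate forms (Rx 1). [5 rule applications]
venide needs fewer.

venide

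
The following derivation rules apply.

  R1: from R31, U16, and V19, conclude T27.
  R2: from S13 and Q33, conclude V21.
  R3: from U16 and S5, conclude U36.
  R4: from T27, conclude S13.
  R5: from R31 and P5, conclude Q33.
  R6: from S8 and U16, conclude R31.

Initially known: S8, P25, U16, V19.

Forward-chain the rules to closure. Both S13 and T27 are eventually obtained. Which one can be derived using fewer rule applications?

T27: From S8 and U16, R6 gives R31. From R31, U16, and V19, R1 gives T27. [2 rule applications]
S13: From S8 and U16, R6 gives R31. R31, U16, and V19 hold, so T27 follows (R1). T27 holds, so S13 follows (R4). [3 rule applications]
T27 needs fewer.

T27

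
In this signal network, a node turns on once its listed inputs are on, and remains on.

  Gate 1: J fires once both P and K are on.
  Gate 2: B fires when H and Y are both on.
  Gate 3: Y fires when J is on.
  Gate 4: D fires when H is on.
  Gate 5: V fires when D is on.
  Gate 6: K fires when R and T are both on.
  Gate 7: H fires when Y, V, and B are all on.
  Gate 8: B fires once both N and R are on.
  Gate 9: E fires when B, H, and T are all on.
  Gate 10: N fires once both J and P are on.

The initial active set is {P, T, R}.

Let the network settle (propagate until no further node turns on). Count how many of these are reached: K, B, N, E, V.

3

Gate 6: R and T on → K on.
P and K are on, so J fires (Gate 1).
J and P are on, so N fires (Gate 10).
Gate 8: N and R on → B on.
K: reached.
B: reached.
N: reached.
E would need B, H, and T (Gate 9), but H never turns on.
V would need D (Gate 5), but D never turns on.
Reached: K, B, and N — 3 of the 5.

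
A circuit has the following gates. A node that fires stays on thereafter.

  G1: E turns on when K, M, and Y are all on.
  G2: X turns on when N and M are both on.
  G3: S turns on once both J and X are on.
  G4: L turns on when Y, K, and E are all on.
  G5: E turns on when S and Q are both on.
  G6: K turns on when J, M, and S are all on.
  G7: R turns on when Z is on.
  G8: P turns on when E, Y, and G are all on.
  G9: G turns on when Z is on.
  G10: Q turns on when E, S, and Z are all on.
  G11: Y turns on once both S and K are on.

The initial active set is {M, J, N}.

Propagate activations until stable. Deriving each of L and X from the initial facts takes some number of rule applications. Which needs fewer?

X: G2: N and M on → X on. [1 rule application]
L: N and M are on, so X turns on (G2). G3: J and X on → S on. J, M, and S are on, so K turns on (G6). S and K are on, so Y turns on (G11). K, M, and Y are on, so E turns on (G1). G4: Y, K, and E on → L on. [6 rule applications]
X needs fewer.

X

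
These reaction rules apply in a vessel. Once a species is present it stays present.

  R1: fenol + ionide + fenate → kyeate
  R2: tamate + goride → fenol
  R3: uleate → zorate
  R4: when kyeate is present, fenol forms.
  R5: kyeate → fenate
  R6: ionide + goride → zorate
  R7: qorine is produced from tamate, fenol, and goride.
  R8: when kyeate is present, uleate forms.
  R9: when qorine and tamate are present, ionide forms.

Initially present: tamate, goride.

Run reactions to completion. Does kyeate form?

No

kyeate would need fenol, ionide, and fenate (R1), but fenate never forms.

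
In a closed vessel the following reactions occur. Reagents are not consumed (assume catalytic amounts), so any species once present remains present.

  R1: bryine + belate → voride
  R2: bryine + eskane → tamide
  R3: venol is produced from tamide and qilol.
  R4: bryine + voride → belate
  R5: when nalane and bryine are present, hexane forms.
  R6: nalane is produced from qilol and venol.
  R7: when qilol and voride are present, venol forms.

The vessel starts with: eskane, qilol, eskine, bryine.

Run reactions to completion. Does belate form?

No

belate would need bryine and voride (R4), but voride never forms.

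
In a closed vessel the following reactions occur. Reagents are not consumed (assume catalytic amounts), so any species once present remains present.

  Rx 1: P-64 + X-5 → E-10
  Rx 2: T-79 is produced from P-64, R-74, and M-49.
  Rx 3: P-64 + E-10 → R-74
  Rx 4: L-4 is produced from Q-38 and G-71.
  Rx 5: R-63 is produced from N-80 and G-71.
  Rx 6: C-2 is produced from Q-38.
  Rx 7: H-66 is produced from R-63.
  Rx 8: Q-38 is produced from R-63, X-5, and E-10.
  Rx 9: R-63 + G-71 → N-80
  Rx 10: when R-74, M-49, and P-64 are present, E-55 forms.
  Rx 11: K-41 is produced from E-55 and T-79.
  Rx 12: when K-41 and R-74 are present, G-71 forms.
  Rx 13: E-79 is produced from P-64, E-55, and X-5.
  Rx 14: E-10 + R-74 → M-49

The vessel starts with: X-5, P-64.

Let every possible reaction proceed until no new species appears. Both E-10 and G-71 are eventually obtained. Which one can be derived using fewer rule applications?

E-10: P-64 and X-5 present → E-10 forms (Rx 1). [1 rule application]
G-71: P-64 and X-5 present → E-10 forms (Rx 1). P-64 and E-10 present → R-74 forms (Rx 3). E-10 and R-74 present → M-49 forms (Rx 14). R-74, M-49, and P-64 present → E-55 forms (Rx 10). P-64, R-74, and M-49 present → T-79 forms (Rx 2). E-55 and T-79 present → K-41 forms (Rx 11). K-41 and R-74 present → G-71 forms (Rx 12). [7 rule applications]
E-10 needs fewer.

E-10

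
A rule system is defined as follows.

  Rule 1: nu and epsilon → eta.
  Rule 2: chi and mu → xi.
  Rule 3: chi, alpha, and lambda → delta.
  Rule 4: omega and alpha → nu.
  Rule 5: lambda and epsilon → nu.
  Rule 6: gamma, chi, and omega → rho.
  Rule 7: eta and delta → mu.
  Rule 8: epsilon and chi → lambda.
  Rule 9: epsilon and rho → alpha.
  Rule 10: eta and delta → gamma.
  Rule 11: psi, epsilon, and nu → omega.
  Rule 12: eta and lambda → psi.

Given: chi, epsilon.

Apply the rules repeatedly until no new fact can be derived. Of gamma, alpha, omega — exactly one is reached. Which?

omega

epsilon and chi hold, so lambda follows (Rule 8).
lambda and epsilon hold, so nu follows (Rule 5).
nu and epsilon hold, so eta follows (Rule 1).
From eta and lambda, Rule 12 gives psi.
From psi, epsilon, and nu, Rule 11 gives omega.
alpha would need epsilon and rho (Rule 9), but rho is never established. gamma would need eta and delta (Rule 10), but delta is never established.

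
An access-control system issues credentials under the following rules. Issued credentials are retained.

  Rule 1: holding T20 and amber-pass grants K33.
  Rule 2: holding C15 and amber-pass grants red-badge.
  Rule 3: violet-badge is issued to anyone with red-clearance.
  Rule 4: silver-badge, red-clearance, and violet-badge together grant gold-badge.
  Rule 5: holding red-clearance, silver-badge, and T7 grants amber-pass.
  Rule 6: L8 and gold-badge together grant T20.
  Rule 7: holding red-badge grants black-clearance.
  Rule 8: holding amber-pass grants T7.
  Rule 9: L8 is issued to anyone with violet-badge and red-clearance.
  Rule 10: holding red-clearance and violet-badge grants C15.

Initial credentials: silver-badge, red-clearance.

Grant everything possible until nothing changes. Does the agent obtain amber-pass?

amber-pass would need red-clearance, silver-badge, and T7 (Rule 5), but T7 is never granted.

No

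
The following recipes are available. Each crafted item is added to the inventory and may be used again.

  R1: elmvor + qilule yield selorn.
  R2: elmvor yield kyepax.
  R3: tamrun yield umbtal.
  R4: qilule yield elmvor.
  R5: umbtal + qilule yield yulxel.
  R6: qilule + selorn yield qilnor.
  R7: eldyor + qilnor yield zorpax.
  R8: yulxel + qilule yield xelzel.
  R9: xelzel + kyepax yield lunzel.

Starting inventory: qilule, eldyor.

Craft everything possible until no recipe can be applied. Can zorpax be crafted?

Using R4, qilule makes elmvor.
elmvor + qilule → selorn (R1).
qilule + selorn → qilnor (R6).
Using R7, eldyor and qilnor make zorpax.

Yes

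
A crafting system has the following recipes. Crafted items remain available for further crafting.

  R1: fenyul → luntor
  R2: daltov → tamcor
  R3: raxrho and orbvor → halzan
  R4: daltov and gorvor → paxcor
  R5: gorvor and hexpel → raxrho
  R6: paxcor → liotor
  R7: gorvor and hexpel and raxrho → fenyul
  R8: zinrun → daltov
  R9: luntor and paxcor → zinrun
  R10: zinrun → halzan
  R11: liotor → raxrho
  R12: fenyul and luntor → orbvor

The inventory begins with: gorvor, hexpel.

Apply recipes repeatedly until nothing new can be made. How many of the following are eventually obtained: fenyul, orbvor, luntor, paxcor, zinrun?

Using R5, gorvor and hexpel make raxrho.
Using R7, gorvor, hexpel, and raxrho make fenyul.
fenyul → luntor (R1).
Using R12, fenyul and luntor make orbvor.
fenyul: reached.
orbvor: reached.
luntor: reached.
paxcor would need daltov and gorvor (R4), but daltov is never obtained.
zinrun would need luntor and paxcor (R9), but paxcor is never obtained.
Reached: fenyul, orbvor, and luntor — 3 of the 5.

3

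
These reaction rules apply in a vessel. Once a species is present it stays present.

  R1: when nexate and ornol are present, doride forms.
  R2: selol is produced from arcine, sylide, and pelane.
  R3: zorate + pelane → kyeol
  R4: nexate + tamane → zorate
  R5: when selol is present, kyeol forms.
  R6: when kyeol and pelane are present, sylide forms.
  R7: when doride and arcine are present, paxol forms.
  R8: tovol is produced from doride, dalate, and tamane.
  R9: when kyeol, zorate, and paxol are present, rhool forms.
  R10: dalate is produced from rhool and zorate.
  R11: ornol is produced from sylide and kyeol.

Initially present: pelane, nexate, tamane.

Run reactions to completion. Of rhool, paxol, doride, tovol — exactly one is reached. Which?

doride

nexate and tamane present → zorate forms (R4).
zorate and pelane present → kyeol forms (R3).
kyeol and pelane present → sylide forms (R6).
sylide and kyeol present → ornol forms (R11).
nexate and ornol present → doride forms (R1).
paxol would need doride and arcine (R7), but arcine never forms. rhool would need kyeol, zorate, and paxol (R9), but paxol never forms. tovol would need doride, dalate, and tamane (R8), but dalate never forms.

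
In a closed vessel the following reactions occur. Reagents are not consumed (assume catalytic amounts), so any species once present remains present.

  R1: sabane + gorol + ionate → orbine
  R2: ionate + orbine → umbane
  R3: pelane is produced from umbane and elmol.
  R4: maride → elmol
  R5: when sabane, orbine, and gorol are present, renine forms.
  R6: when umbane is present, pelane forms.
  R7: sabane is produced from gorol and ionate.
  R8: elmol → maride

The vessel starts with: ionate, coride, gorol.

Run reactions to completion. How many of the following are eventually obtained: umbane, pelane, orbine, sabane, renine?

5

gorol and ionate present → sabane forms (R7).
sabane, gorol, and ionate present → orbine forms (R1).
sabane, orbine, and gorol present → renine forms (R5).
ionate and orbine present → umbane forms (R2).
umbane present → pelane forms (R6).
umbane: reached.
pelane: reached.
orbine: reached.
sabane: reached.
renine: reached.
All 5 are reached.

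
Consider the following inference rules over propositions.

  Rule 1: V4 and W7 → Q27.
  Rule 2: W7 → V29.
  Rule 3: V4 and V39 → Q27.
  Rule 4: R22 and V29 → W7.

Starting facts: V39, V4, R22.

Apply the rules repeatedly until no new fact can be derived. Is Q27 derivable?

Yes

From V4 and V39, Rule 3 gives Q27.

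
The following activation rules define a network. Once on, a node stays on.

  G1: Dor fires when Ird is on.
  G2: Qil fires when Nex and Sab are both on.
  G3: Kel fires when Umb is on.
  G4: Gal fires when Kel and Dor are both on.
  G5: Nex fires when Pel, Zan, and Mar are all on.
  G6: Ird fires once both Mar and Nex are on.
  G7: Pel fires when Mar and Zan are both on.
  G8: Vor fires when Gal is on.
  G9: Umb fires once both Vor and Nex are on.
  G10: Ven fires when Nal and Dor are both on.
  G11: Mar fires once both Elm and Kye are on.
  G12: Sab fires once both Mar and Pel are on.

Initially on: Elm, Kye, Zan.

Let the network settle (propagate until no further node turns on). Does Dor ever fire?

G11: Elm and Kye on → Mar on.
G7: Mar and Zan on → Pel on.
Pel, Zan, and Mar are on, so Nex fires (G5).
G6: Mar and Nex on → Ird on.
G1: Ird on → Dor on.

Yes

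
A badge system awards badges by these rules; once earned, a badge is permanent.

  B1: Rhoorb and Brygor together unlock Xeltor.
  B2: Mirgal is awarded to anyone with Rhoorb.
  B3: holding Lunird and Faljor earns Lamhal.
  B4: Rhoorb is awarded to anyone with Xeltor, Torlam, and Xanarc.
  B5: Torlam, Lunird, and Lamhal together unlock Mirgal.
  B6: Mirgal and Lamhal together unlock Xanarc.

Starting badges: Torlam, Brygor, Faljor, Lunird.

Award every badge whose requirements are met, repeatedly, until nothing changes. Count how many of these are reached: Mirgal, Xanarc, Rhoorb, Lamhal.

3

With Lunird and Faljor, Lamhal is earned (B3).
With Torlam, Lunird, and Lamhal, Mirgal is earned (B5).
With Mirgal and Lamhal, Xanarc is earned (B6).
Mirgal: reached.
Xanarc: reached.
Rhoorb would need Xeltor, Torlam, and Xanarc (B4), but Xeltor is never earned.
Lamhal: reached.
Reached: Mirgal, Xanarc, and Lamhal — 3 of the 4.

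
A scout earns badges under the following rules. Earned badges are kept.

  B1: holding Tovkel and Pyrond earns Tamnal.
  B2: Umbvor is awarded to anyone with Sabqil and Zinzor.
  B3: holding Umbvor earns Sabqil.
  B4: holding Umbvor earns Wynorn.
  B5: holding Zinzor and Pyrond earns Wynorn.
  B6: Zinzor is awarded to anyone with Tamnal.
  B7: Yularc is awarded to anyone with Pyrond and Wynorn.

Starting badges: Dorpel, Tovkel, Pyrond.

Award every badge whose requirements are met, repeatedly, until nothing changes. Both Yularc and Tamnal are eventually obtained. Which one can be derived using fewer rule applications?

Tamnal

Tamnal: With Tovkel and Pyrond, Tamnal is earned (B1). [1 rule application]
Yularc: With Tovkel and Pyrond, Tamnal is earned (B1). With Tamnal, Zinzor is earned (B6). With Zinzor and Pyrond, Wynorn is earned (B5). With Pyrond and Wynorn, Yularc is earned (B7). [4 rule applications]
Tamnal needs fewer.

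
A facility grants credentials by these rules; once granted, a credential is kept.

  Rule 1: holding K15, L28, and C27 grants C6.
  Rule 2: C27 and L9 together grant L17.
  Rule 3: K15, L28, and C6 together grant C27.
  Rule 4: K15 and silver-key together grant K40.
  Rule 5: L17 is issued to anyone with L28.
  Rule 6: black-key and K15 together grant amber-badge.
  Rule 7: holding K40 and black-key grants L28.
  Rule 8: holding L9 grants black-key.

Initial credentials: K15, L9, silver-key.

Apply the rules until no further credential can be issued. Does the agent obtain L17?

Holding K15 and silver-key grants K40 (Rule 4).
Holding L9 grants black-key (Rule 8).
Holding K40 and black-key grants L28 (Rule 7).
Holding L28 grants L17 (Rule 5).

Yes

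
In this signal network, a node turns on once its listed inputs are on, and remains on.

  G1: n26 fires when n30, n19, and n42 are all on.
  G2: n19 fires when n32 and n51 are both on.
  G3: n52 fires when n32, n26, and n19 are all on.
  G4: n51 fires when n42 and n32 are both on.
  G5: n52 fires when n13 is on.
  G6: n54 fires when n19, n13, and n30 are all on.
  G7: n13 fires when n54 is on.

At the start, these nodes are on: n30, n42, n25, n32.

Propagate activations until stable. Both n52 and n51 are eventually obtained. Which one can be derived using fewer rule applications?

n51

n51: G4: n42 and n32 on → n51 on. [1 rule application]
n52: n42 and n32 are on, so n51 fires (G4). n32 and n51 are on, so n19 fires (G2). n30, n19, and n42 are on, so n26 fires (G1). G3: n32, n26, and n19 on → n52 on. [4 rule applications]
n51 needs fewer.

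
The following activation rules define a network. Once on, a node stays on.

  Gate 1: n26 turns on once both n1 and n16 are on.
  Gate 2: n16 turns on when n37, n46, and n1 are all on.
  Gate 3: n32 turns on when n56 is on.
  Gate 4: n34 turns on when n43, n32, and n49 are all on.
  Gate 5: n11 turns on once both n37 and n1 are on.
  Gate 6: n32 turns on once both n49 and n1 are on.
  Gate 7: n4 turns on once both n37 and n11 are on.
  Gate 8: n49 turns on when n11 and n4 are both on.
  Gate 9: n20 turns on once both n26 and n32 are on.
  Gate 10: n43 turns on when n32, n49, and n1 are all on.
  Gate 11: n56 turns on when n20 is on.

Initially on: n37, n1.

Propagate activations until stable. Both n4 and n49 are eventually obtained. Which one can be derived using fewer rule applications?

n4

n4: n37 and n1 are on, so n11 turns on (Gate 5). Gate 7: n37 and n11 on → n4 on. [2 rule applications]
n49: Gate 5: n37 and n1 on → n11 on. n37 and n11 are on, so n4 turns on (Gate 7). n11 and n4 are on, so n49 turns on (Gate 8). [3 rule applications]
n4 needs fewer.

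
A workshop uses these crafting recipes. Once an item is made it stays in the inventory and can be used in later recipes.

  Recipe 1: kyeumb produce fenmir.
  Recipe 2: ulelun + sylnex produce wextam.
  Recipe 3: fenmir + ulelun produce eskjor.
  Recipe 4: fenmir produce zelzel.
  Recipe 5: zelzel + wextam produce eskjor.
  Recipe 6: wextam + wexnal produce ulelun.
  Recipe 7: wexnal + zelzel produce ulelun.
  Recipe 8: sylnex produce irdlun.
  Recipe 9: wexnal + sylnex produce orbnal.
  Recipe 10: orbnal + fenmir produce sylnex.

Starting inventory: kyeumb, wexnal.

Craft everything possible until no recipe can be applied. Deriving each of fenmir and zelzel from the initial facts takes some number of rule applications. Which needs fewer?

fenmir: kyeumb → fenmir (Recipe 1). [1 rule application]
zelzel: kyeumb → fenmir (Recipe 1). Using Recipe 4, fenmir makes zelzel. [2 rule applications]
fenmir needs fewer.

fenmir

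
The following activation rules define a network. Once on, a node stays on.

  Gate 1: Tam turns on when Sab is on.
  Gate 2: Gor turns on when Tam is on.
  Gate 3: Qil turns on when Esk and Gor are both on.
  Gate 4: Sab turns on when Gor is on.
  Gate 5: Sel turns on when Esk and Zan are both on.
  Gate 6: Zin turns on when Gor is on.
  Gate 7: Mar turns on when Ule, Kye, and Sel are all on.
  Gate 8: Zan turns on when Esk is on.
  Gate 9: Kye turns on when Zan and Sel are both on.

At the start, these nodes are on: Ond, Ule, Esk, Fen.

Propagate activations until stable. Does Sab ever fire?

No

Sab would need Gor (Gate 4), but Gor never turns on.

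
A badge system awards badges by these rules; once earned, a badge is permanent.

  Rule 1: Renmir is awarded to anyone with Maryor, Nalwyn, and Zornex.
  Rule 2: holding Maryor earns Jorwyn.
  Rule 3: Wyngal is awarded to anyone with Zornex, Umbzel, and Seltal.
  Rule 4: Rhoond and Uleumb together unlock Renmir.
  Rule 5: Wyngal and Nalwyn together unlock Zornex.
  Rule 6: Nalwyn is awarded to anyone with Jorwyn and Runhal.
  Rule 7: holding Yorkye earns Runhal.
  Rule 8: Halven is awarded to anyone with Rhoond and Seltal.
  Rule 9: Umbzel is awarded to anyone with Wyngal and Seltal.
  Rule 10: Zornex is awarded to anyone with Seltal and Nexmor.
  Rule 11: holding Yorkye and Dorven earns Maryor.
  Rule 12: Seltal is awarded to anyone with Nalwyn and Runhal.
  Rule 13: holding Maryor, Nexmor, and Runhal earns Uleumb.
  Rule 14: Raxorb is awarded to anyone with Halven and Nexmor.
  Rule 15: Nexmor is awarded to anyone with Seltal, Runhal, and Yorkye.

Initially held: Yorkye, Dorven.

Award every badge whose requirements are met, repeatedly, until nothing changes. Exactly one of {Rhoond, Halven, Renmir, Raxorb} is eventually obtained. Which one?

Renmir

With Yorkye and Dorven, Maryor is earned (Rule 11).
With Yorkye, Runhal is earned (Rule 7).
With Maryor, Jorwyn is earned (Rule 2).
With Jorwyn and Runhal, Nalwyn is earned (Rule 6).
With Nalwyn and Runhal, Seltal is earned (Rule 12).
With Seltal, Runhal, and Yorkye, Nexmor is earned (Rule 15).
With Seltal and Nexmor, Zornex is earned (Rule 10).
With Maryor, Nalwyn, and Zornex, Renmir is earned (Rule 1).
Halven would need Rhoond and Seltal (Rule 8), but Rhoond is never earned. No rule produces Rhoond, and it is not given. Raxorb would need Halven and Nexmor (Rule 14), but Halven is never earned.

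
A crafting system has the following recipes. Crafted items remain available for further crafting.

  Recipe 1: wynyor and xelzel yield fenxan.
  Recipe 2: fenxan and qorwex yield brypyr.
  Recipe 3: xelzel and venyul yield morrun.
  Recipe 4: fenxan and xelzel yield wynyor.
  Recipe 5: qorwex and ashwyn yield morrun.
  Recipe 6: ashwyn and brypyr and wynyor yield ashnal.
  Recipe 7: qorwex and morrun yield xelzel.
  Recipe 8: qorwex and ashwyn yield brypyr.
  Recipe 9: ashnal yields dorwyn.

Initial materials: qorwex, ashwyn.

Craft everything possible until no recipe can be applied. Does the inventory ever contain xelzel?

Yes

Using Recipe 5, qorwex and ashwyn make morrun.
qorwex and morrun → xelzel (Recipe 7).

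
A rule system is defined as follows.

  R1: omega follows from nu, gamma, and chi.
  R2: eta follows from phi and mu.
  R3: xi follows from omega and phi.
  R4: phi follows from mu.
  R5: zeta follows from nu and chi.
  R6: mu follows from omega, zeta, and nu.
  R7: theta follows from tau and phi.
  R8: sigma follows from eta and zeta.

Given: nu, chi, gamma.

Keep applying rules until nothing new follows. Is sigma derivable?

From nu, gamma, and chi, R1 gives omega.
nu and chi hold, so zeta follows (R5).
omega, zeta, and nu hold, so mu follows (R6).
From mu, R4 gives phi.
phi and mu hold, so eta follows (R2).
From eta and zeta, R8 gives sigma.

Yes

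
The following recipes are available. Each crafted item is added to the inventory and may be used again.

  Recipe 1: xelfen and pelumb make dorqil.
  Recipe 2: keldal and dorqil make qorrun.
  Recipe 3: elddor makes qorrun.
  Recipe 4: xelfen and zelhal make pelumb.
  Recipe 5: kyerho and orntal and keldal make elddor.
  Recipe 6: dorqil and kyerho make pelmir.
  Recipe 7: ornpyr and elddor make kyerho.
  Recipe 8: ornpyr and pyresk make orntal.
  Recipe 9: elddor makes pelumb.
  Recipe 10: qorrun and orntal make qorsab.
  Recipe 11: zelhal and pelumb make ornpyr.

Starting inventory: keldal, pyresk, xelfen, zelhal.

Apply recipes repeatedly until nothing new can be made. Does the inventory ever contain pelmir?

No

pelmir would need dorqil and kyerho (Recipe 6), but kyerho is never obtained.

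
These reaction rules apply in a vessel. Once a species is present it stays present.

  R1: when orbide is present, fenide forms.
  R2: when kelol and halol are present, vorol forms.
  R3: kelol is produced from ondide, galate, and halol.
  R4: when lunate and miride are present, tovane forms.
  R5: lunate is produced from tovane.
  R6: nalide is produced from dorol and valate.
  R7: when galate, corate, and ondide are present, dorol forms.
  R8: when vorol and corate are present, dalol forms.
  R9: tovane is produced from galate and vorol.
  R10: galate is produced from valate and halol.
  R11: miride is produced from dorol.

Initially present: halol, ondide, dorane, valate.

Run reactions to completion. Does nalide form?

No

nalide would need dorol and valate (R6), but dorol never forms.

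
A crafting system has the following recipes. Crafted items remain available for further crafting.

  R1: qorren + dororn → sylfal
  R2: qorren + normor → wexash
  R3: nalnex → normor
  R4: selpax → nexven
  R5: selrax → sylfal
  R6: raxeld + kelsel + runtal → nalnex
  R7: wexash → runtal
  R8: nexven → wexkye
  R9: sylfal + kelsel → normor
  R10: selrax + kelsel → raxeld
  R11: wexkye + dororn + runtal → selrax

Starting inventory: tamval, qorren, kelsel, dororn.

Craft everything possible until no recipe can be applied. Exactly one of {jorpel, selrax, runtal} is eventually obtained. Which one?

runtal

qorren + dororn → sylfal (R1).
sylfal + kelsel → normor (R9).
Using R2, qorren and normor make wexash.
Using R7, wexash makes runtal.
selrax would need wexkye, dororn, and runtal (R11), but wexkye is never obtained. No rule produces jorpel, and it is not given.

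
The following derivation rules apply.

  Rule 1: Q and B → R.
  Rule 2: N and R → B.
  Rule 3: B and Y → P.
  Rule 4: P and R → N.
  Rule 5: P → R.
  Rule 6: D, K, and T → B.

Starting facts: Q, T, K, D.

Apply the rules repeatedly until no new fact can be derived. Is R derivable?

D, K, and T hold, so B follows (Rule 6).
From Q and B, Rule 1 gives R.

Yes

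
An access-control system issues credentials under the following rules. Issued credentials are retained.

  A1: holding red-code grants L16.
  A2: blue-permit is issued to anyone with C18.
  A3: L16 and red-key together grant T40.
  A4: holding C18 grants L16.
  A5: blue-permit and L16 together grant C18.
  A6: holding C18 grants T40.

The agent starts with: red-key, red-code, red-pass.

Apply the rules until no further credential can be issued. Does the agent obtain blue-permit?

No

blue-permit would need C18 (A2), but C18 is never granted.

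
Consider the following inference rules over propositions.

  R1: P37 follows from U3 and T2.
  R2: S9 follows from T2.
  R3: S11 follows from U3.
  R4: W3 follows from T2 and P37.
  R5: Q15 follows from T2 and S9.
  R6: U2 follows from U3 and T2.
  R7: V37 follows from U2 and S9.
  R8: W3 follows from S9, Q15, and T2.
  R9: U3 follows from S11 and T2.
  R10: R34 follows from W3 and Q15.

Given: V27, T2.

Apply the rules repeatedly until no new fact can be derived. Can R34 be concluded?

From T2, R2 gives S9.
T2 and S9 hold, so Q15 follows (R5).
From S9, Q15, and T2, R8 gives W3.
W3 and Q15 hold, so R34 follows (R10).

Yes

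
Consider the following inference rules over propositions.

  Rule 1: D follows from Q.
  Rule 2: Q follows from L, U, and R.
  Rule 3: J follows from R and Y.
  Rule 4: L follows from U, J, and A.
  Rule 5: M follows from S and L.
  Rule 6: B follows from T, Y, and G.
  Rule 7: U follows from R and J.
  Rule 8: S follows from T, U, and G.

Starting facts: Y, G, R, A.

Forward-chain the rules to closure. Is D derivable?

From R and Y, Rule 3 gives J.
From R and J, Rule 7 gives U.
U, J, and A hold, so L follows (Rule 4).
L, U, and R hold, so Q follows (Rule 2).
From Q, Rule 1 gives D.

Yes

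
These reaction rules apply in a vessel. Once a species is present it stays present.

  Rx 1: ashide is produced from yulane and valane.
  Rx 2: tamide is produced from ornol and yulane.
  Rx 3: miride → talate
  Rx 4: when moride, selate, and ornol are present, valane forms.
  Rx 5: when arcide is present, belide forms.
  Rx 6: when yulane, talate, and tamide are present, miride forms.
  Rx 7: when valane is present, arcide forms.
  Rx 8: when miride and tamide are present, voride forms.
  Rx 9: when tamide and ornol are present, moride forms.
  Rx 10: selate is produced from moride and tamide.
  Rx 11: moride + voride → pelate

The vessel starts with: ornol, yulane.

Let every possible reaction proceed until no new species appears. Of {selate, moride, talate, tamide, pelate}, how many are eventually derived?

ornol and yulane present → tamide forms (Rx 2).
tamide and ornol present → moride forms (Rx 9).
moride and tamide present → selate forms (Rx 10).
selate: reached.
moride: reached.
talate would need miride (Rx 3), but miride never forms.
tamide: reached.
pelate would need moride and voride (Rx 11), but voride never forms.
Reached: selate, moride, and tamide — 3 of the 5.

3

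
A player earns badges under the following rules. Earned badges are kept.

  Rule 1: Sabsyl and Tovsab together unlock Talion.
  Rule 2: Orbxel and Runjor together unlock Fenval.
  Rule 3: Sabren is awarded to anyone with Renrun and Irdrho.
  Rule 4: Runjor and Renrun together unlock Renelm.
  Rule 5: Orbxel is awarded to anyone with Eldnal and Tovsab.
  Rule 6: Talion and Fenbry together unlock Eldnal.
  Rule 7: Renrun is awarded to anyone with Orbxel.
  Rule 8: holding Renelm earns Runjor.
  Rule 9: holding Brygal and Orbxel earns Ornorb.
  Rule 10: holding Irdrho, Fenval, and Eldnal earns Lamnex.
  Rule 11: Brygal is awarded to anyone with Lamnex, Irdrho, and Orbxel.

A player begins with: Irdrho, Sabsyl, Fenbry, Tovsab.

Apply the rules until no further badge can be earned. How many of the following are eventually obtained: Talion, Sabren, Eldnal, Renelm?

With Sabsyl and Tovsab, Talion is earned (Rule 1).
With Talion and Fenbry, Eldnal is earned (Rule 6).
With Eldnal and Tovsab, Orbxel is earned (Rule 5).
With Orbxel, Renrun is earned (Rule 7).
With Renrun and Irdrho, Sabren is earned (Rule 3).
Talion: reached.
Sabren: reached.
Eldnal: reached.
Renelm would need Runjor and Renrun (Rule 4), but Runjor is never earned.
Reached: Talion, Sabren, and Eldnal — 3 of the 4.

3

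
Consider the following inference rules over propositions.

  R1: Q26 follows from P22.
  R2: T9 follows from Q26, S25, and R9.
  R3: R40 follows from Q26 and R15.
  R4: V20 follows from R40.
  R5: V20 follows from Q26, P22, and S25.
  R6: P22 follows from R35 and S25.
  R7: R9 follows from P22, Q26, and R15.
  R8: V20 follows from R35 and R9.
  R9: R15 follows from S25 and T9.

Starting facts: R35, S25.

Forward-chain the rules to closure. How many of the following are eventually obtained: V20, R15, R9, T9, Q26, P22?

3

R35 and S25 hold, so P22 follows (R6).
P22 holds, so Q26 follows (R1).
From Q26, P22, and S25, R5 gives V20.
V20: reached.
R15 would need S25 and T9 (R9), but T9 is never established.
R9 would need P22, Q26, and R15 (R7), but R15 is never established.
T9 would need Q26, S25, and R9 (R2), but R9 is never established.
Q26: reached.
P22: reached.
Reached: V20, Q26, and P22 — 3 of the 6.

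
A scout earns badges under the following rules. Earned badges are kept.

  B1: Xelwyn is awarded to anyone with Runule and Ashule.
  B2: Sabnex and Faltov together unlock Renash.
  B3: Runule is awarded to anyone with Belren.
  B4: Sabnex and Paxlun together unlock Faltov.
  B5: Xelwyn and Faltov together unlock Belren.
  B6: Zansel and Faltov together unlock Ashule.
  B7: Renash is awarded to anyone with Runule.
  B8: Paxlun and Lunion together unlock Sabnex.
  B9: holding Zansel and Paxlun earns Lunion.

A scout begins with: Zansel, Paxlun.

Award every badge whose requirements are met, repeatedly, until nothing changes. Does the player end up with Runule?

Runule would need Belren (B3), but Belren is never earned.

No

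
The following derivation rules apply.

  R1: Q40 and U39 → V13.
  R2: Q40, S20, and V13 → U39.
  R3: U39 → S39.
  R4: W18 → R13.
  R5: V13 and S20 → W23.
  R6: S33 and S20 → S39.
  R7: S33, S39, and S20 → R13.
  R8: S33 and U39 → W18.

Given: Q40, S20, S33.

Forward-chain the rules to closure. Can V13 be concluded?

No

V13 would need Q40 and U39 (R1), but U39 is never established.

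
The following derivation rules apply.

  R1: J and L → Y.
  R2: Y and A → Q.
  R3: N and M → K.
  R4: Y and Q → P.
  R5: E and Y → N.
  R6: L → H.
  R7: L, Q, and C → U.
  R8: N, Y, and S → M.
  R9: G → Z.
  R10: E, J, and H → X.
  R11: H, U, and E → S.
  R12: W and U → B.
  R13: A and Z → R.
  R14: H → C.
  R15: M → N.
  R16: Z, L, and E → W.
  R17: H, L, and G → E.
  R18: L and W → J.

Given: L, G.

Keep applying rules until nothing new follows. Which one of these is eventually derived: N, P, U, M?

L holds, so H follows (R6).
G holds, so Z follows (R9).
From H, L, and G, R17 gives E.
Z, L, and E hold, so W follows (R16).
From L and W, R18 gives J.
J and L hold, so Y follows (R1).
From E and Y, R5 gives N.
M would need N, Y, and S (R8), but S is never established. P would need Y and Q (R4), but Q is never established. U would need L, Q, and C (R7), but Q is never established.

N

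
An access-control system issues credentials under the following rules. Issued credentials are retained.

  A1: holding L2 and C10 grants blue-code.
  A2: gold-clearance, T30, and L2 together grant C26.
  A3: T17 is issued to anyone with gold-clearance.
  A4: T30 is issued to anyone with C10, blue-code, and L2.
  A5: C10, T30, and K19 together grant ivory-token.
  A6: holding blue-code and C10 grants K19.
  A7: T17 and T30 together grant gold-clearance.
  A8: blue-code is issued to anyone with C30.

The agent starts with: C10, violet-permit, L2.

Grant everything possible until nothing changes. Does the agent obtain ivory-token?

Holding L2 and C10 grants blue-code (A1).
Holding blue-code and C10 grants K19 (A6).
Holding C10, blue-code, and L2 grants T30 (A4).
Holding C10, T30, and K19 grants ivory-token (A5).

Yes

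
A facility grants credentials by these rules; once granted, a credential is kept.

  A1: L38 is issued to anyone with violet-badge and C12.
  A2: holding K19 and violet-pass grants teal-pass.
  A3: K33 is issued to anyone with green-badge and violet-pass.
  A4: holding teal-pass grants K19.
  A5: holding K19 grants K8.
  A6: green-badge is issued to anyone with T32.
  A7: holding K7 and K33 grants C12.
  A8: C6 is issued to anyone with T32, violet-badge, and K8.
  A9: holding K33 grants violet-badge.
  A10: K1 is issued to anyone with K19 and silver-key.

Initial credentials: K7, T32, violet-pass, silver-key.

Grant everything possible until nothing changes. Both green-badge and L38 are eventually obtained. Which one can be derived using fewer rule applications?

green-badge: Holding T32 grants green-badge (A6). [1 rule application]
L38: Holding T32 grants green-badge (A6). Holding green-badge and violet-pass grants K33 (A3). Holding K33 grants violet-badge (A9). Holding K7 and K33 grants C12 (A7). Holding violet-badge and C12 grants L38 (A1). [5 rule applications]
green-badge needs fewer.

green-badge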